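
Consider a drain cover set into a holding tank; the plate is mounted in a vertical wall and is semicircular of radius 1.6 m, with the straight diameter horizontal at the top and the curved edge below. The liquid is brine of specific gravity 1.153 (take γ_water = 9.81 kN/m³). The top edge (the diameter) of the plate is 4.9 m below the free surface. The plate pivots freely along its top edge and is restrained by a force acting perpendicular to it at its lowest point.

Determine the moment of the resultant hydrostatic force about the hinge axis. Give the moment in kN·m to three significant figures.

M ≈ 180 kN·m

γ = 1.153 × 9.81 = 11.31093 kN/m³.
The centroid of a semicircle lies 4r/(3π) = 0.679061 m from the diameter, here below the top edge, so the centroid depth is h_c = 4.9 + 0.679061 = 5.57906 m.
A = πr²/2 = π × 1.6²/2 = 4.02124 m².
Resultant F = γ·h_c·A = 11.31093 × 5.57906 × 4.02124 = 253.758 kN.
I_c = (π/8 − 8/(9π))·r⁴ = 0.109757 × 1.6⁴ = 0.719303 m⁴.
Centre of pressure: y_p = y_c + I_c/(y_c·A) = 5.57906 + 0.719303/(5.57906 × 4.02124) = 5.57906 + 0.032062 = 5.61112 m along the plane.
The resultant acts 0.679061 + 0.032062 = 0.711123 m (along the plate) below the hinge at the top edge, so the moment about the hinge is M = F × 0.711123 = 253.758 × 0.711123 = 180.453 kN·m.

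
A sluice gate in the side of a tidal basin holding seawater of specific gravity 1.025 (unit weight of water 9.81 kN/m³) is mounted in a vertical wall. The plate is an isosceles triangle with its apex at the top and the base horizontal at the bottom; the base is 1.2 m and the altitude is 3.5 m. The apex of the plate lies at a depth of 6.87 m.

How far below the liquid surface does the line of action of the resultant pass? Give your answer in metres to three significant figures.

h_p = 9.28 m

γ = 1.025 × 9.81 = 10.05525 kN/m³.
With the apex up, the centroid sits 2h/3 = 2 × 3.5/3 = 2.33333 m below the apex, so the centroid depth is h_c = 6.87 + 2.33333 = 9.20333 m.
A = ½ × 1.2 × 3.5 = 2.1 m².
Resultant F = γ·h_c·A = 10.05525 × 9.20333 × 2.1 = 194.338 kN.
I_c = b·h³/36 = 1.2 × 3.5³/36 = 1.42917 m⁴.
Centre of pressure: y_p = y_c + I_c/(y_c·A) = 9.20333 + 1.42917/(9.20333 × 2.1) = 9.20333 + 0.0739468 = 9.27728 m along the plane.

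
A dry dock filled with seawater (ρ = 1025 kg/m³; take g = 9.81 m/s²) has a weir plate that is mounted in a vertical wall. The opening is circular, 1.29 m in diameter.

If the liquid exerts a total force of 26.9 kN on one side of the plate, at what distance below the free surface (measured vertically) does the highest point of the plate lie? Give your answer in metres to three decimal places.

γ = ρg = 1025 × 9.81 / 1000 = 10.05525 kN/m³.
A = π(0.645)² = 1.30698 m².
From F = γ·h_c·A, the centroid depth is h_c = 26.9/(10.05525 × 1.30698) = 2.04687 m.
The centroid is at the centre, 0.645 m below the top of the plate, so the highest point sits at h_top = 2.04687 − 0.645 = 1.40187 m below the surface.

d_top ≈ 1.402 m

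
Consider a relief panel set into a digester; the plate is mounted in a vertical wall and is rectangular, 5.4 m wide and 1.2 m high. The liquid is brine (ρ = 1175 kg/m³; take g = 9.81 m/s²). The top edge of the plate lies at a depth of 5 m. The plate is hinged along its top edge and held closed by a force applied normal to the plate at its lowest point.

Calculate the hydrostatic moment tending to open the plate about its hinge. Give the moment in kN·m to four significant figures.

γ = ρg = 1175 × 9.81 / 1000 = 11.52675 kN/m³.
The centroid lies 1.2/2 = 0.6 m below the top edge, so the centroid depth is h_c = 5 + 0.6 = 5.6 m.
A = 5.4 × 1.2 = 6.48 m².
Resultant F = γ·h_c·A = 11.52675 × 5.6 × 6.48 = 418.283 kN.
I_c = b·h³/12 = 5.4 × 1.2³/12 = 0.7776 m⁴.
Centre of pressure: y_p = y_c + I_c/(y_c·A) = 5.6 + 0.7776/(5.6 × 6.48) = 5.6 + 0.0214286 = 5.62143 m along the plane.
The resultant acts 0.6 + 0.0214286 = 0.621429 m (along the plate) below the hinge at the top edge, so the moment about the hinge is M = F × 0.621429 = 418.283 × 0.621429 = 259.933 kN·m.

M ≈ 259.9 kN·m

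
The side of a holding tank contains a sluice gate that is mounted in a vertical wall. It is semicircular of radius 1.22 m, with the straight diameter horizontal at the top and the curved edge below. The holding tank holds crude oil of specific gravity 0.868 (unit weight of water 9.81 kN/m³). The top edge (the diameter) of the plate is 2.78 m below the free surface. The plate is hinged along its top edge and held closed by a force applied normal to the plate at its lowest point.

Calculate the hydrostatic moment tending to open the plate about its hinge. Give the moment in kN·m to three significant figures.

M ≈ 36.1 kN·m

γ = 0.868 × 9.81 = 8.51508 kN/m³.
The centroid of a semicircle lies 4r/(3π) = 0.517784 m from the diameter, here below the top edge, so the centroid depth is h_c = 2.78 + 0.517784 = 3.29778 m.
A = πr²/2 = π × 1.22²/2 = 2.33797 m².
Resultant F = γ·h_c·A = 8.51508 × 3.29778 × 2.33797 = 65.6522 kN.
I_c = (π/8 − 8/(9π))·r⁴ = 0.109757 × 1.22⁴ = 0.243148 m⁴.
Centre of pressure: y_p = y_c + I_c/(y_c·A) = 3.29778 + 0.243148/(3.29778 × 2.33797) = 3.29778 + 0.0315363 = 3.32932 m along the plane.
The resultant acts 0.517784 + 0.0315363 = 0.54932 m (along the plate) below the hinge at the top edge, so the moment about the hinge is M = F × 0.54932 = 65.6522 × 0.54932 = 36.0641 kN·m.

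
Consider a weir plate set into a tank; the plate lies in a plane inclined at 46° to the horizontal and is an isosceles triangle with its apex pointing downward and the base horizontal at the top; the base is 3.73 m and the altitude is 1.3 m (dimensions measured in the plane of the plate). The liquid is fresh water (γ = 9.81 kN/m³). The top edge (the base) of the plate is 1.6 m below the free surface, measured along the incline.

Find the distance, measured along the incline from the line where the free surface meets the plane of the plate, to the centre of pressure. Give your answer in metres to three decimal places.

y_p = 2.080 m

γ = 9.81 kN/m³.
Let θ = 46° be the plate's angle to the horizontal; measure y along the incline from where the plane meets the free surface. Vertical depth h = y·sinθ with sinθ = 0.719340.
With the apex down, the centroid sits h/3 = 1.3/3 = 0.433333 m below the base (the top edge), so y_c = 1.6 + 0.433333 = 2.03333 m and h_c = 2.03333 × 0.719340 = 1.46266 m.
A = ½ × 3.73 × 1.3 = 2.4245 m².
Resultant F = γ·h_c·A = 9.81 × 1.46266 × 2.4245 = 34.7884 kN.
I_c = b·h³/36 = 3.73 × 1.3³/36 = 0.227634 m⁴.
Centre of pressure: y_p = y_c + I_c/(y_c·A) = 2.03333 + 0.227634/(2.03333 × 2.4245) = 2.03333 + 0.046175 = 2.0795 m along the plane.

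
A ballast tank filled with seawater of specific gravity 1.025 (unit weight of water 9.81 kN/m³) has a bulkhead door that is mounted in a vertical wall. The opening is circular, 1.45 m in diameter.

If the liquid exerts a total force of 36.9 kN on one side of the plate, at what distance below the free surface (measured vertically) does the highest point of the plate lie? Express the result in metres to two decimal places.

γ = 1.025 × 9.81 = 10.05525 kN/m³.
A = π(0.725)² = 1.6513 m².
From F = γ·h_c·A, the centroid depth is h_c = 36.9/(10.05525 × 1.6513) = 2.22232 m.
The centroid is at the centre, 0.725 m below the top of the plate, so the highest point sits at h_top = 2.22232 − 0.725 = 1.49732 m below the surface.

d_top ≈ 1.50 m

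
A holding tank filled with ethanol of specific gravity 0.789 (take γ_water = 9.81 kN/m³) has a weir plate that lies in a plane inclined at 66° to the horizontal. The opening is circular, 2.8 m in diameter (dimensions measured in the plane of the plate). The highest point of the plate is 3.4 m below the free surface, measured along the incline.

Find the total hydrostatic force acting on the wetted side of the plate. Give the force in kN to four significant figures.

F ≈ 209.0 kN

γ = 0.789 × 9.81 = 7.74009 kN/m³.
Let θ = 66° be the plate's angle to the horizontal; measure y along the incline from where the plane meets the free surface. Vertical depth h = y·sinθ with sinθ = 0.913545.
The centroid is at the centre, 1.4 m below the top of the plate, so y_c = 3.4 + 1.4 = 4.8 m and h_c = 4.8 × 0.913545 = 4.38502 m.
A = π(1.4)² = 6.15752 m².
Resultant F = γ·h_c·A = 7.74009 × 4.38502 × 6.15752 = 208.989 kN.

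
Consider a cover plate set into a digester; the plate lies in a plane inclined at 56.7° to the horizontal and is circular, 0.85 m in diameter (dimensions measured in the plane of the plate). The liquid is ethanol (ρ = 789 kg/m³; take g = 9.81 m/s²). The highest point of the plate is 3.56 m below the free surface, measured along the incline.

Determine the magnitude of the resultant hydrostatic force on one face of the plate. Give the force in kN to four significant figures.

γ = ρg = 789 × 9.81 / 1000 = 7.74009 kN/m³.
Let θ = 56.7° be the plate's angle to the horizontal; measure y along the incline from where the plane meets the free surface. Vertical depth h = y·sinθ with sinθ = 0.835807.
The centroid is at the centre, 0.425 m below the top of the plate, so y_c = 3.56 + 0.425 = 3.985 m and h_c = 3.985 × 0.835807 = 3.33069 m.
A = π(0.425)² = 0.56745 m².
Resultant F = γ·h_c·A = 7.74009 × 3.33069 × 0.56745 = 14.6288 kN.

F ≈ 14.63 kN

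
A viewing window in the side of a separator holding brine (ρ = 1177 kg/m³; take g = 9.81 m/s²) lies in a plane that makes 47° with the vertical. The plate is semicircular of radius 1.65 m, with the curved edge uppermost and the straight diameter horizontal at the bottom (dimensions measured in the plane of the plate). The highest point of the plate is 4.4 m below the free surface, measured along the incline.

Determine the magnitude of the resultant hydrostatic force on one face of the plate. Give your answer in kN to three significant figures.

γ = ρg = 1177 × 9.81 / 1000 = 11.54637 kN/m³.
The plate makes 47° with the vertical, i.e. θ = 90° − 47° = 43° to the horizontal. Measuring y along the incline from the free-surface line, vertical depth h = y·sinθ with sinθ = 0.681998.
The centroid lies 4r/(3π) = 0.700282 m above the diameter, so r − 4r/(3π) = 1.65 − 0.700282 = 0.949718 m below the topmost point, so y_c = 4.4 + 0.949718 = 5.34972 m and h_c = 5.34972 × 0.681998 = 3.6485 m.
A = πr²/2 = π × 1.65²/2 = 4.27649 m².
Resultant F = γ·h_c·A = 11.54637 × 3.6485 × 4.27649 = 180.155 kN.

F ≈ 180 kN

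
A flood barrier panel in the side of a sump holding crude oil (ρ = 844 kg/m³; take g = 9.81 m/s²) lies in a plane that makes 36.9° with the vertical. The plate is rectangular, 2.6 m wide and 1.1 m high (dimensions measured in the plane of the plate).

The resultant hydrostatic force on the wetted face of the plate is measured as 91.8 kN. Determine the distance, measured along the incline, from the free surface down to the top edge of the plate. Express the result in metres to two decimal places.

y_top ≈ 4.30 m

γ = ρg = 844 × 9.81 / 1000 = 8.27964 kN/m³.
A = 2.6 × 1.1 = 2.86 m².
From F = γ·h_c·A, the centroid depth is h_c = 91.8/(8.27964 × 2.86) = 3.87673 m.
The plate makes 36.9° with the vertical, i.e. θ = 90° − 36.9° = 53.1° to the horizontal. Measuring y along the incline from the free-surface line, vertical depth h = y·sinθ with sinθ = 0.799685.
Along the incline, y_c = h_c/sinθ = 3.87673/0.799685 = 4.84782 m.
The centroid lies 1.1/2 = 0.55 m below the top edge, so the top edge sits at y_top = 4.84782 − 0.55 = 4.29782 m along the incline.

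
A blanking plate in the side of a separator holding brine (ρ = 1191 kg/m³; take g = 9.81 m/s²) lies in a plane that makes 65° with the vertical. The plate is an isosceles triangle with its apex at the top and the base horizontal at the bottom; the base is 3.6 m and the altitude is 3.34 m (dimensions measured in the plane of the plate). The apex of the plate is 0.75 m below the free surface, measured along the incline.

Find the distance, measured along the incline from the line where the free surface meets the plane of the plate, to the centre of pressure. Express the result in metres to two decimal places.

y_p = 3.18 m

γ = ρg = 1191 × 9.81 / 1000 = 11.68371 kN/m³.
The plate makes 65° with the vertical, i.e. θ = 90° − 65° = 25° to the horizontal. Measuring y along the incline from the free-surface line, vertical depth h = y·sinθ with sinθ = 0.422618.
With the apex up, the centroid sits 2h/3 = 2 × 3.34/3 = 2.22667 m below the apex, so y_c = 0.75 + 2.22667 = 2.97667 m and h_c = 2.97667 × 0.422618 = 1.25799 m.
A = ½ × 3.6 × 3.34 = 6.012 m².
Resultant F = γ·h_c·A = 11.68371 × 1.25799 × 6.012 = 88.3643 kN.
I_c = b·h³/36 = 3.6 × 3.34³/36 = 3.72597 m⁴.
Centre of pressure: y_p = y_c + I_c/(y_c·A) = 2.97667 + 3.72597/(2.97667 × 6.012) = 2.97667 + 0.208204 = 3.18487 m along the plane.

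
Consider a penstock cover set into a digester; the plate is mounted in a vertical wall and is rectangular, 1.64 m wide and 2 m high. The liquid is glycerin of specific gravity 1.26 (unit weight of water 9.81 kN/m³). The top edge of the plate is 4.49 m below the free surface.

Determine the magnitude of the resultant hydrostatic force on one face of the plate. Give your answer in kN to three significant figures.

F ≈ 223 kN

γ = 1.26 × 9.81 = 12.3606 kN/m³.
The centroid lies 2/2 = 1 m below the top edge, so the centroid depth is h_c = 4.49 + 1 = 5.49 m.
A = 1.64 × 2 = 3.28 m².
Resultant F = γ·h_c·A = 12.3606 × 5.49 × 3.28 = 222.58 kN.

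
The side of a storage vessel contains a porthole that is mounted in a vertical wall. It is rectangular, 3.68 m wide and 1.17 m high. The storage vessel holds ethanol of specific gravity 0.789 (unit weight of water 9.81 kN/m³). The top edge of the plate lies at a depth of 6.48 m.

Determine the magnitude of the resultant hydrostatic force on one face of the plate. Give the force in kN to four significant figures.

F ≈ 235.4 kN

γ = 0.789 × 9.81 = 7.74009 kN/m³.
The centroid lies 1.17/2 = 0.585 m below the top edge, so the centroid depth is h_c = 6.48 + 0.585 = 7.065 m.
A = 3.68 × 1.17 = 4.3056 m².
Resultant F = γ·h_c·A = 7.74009 × 7.065 × 4.3056 = 235.446 kN.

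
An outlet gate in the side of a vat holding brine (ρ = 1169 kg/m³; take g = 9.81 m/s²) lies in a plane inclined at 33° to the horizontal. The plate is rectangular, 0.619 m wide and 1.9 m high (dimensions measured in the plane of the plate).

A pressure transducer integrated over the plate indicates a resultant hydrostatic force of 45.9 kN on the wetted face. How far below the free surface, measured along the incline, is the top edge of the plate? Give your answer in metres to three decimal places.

y_top ≈ 5.299 m

γ = ρg = 1169 × 9.81 / 1000 = 11.46789 kN/m³.
A = 0.619 × 1.9 = 1.1761 m².
From F = γ·h_c·A, the centroid depth is h_c = 45.9/(11.46789 × 1.1761) = 3.40318 m.
Let θ = 33° be the plate's angle to the horizontal; measure y along the incline from where the plane meets the free surface. Vertical depth h = y·sinθ with sinθ = 0.544639.
Along the incline, y_c = h_c/sinθ = 3.40318/0.544639 = 6.24851 m.
The centroid lies 1.9/2 = 0.95 m below the top edge, so the top edge sits at y_top = 6.24851 − 0.95 = 5.29851 m along the incline.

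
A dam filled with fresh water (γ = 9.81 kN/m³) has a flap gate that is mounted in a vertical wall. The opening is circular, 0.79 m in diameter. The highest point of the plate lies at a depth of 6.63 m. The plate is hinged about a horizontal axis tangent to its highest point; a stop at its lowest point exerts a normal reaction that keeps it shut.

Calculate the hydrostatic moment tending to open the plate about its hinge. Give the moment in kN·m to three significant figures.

γ = 9.81 kN/m³.
The centroid is at the centre, 0.395 m below the top of the plate, so the centroid depth is h_c = 6.63 + 0.395 = 7.025 m.
A = π(0.395)² = 0.490167 m².
Resultant F = γ·h_c·A = 9.81 × 7.025 × 0.490167 = 33.78 kN.
I_c = πr⁴/4 = π × 0.395⁴/4 = 0.0191196 m⁴.
Centre of pressure: y_p = y_c + I_c/(y_c·A) = 7.025 + 0.0191196/(7.025 × 0.490167) = 7.025 + 0.0055525 = 7.03055 m along the plane.
The resultant acts 0.395 + 0.0055525 = 0.400553 m (along the plate) below the hinge at the top edge, so the moment about the hinge is M = F × 0.400553 = 33.78 × 0.400553 = 13.5307 kN·m.

M ≈ 13.5 kN·m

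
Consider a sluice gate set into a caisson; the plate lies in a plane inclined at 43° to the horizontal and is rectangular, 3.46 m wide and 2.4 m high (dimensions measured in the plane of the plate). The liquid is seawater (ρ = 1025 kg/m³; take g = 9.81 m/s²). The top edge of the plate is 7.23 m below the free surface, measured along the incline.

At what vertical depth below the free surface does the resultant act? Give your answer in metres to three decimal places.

γ = ρg = 1025 × 9.81 / 1000 = 10.05525 kN/m³.
Let θ = 43° be the plate's angle to the horizontal; measure y along the incline from where the plane meets the free surface. Vertical depth h = y·sinθ with sinθ = 0.681998.
The centroid lies 2.4/2 = 1.2 m below the top edge, so y_c = 7.23 + 1.2 = 8.43 m and h_c = 8.43 × 0.681998 = 5.74924 m.
A = 3.46 × 2.4 = 8.304 m².
Resultant F = γ·h_c·A = 10.05525 × 5.74924 × 8.304 = 480.055 kN.
I_c = b·h³/12 = 3.46 × 2.4³/12 = 3.98592 m⁴.
Centre of pressure: y_p = y_c + I_c/(y_c·A) = 8.43 + 3.98592/(8.43 × 8.304) = 8.43 + 0.0569395 = 8.48694 m along the plane.
Vertically, h_p = y_p·sinθ = 8.48694 × 0.681998 = 5.78808 m.

h_p = 5.788 m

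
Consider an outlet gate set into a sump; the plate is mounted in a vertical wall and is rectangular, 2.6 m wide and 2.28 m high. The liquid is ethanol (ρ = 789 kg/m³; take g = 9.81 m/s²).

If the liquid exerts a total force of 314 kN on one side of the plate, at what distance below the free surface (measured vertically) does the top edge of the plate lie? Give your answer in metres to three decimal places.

γ = ρg = 789 × 9.81 / 1000 = 7.74009 kN/m³.
A = 2.6 × 2.28 = 5.928 m².
From F = γ·h_c·A, the centroid depth is h_c = 314/(7.74009 × 5.928) = 6.84346 m.
The centroid lies 2.28/2 = 1.14 m below the top edge, so the top edge sits at h_top = 6.84346 − 1.14 = 5.70346 m below the surface.

d_top ≈ 5.703 m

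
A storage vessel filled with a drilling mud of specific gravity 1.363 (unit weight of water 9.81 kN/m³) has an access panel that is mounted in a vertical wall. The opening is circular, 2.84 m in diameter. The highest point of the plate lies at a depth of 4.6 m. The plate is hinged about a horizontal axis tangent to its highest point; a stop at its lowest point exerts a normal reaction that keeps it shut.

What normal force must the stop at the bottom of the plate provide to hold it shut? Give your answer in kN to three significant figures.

P ≈ 270 kN

γ = 1.363 × 9.81 = 13.37103 kN/m³.
The centroid is at the centre, 1.42 m below the top of the plate, so the centroid depth is h_c = 4.6 + 1.42 = 6.02 m.
A = π(1.42)² = 6.33471 m².
Resultant F = γ·h_c·A = 13.37103 × 6.02 × 6.33471 = 509.904 kN.
I_c = πr⁴/4 = π × 1.42⁴/4 = 3.19333 m⁴.
Centre of pressure: y_p = y_c + I_c/(y_c·A) = 6.02 + 3.19333/(6.02 × 6.33471) = 6.02 + 0.0837376 = 6.10374 m along the plane.
The resultant acts 1.42 + 0.0837376 = 1.50374 m (along the plate) below the hinge at the top edge, so the moment about the hinge is M = F × 1.50374 = 509.904 × 1.50374 = 766.763 kN·m.
A normal force at the bottom, 2.84 m from the hinge, must supply this moment: P = 766.763/2.84 = 269.987 kN.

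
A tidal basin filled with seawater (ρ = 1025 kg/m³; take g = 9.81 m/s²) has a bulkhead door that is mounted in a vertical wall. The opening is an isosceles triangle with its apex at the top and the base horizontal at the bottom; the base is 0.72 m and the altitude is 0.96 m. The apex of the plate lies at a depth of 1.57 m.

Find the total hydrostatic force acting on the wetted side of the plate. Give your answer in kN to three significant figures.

F ≈ 7.68 kN

γ = ρg = 1025 × 9.81 / 1000 = 10.05525 kN/m³.
With the apex up, the centroid sits 2h/3 = 2 × 0.96/3 = 0.64 m below the apex, so the centroid depth is h_c = 1.57 + 0.64 = 2.21 m.
A = ½ × 0.72 × 0.96 = 0.3456 m².
Resultant F = γ·h_c·A = 10.05525 × 2.21 × 0.3456 = 7.67996 kN.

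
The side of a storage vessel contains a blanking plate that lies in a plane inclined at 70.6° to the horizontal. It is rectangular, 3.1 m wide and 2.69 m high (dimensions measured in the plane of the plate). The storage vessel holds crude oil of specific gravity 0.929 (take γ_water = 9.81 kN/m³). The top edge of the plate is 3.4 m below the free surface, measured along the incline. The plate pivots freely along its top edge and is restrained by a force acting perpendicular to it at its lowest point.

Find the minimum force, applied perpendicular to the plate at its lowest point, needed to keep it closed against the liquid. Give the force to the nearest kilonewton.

P ≈ 186 kN

γ = 0.929 × 9.81 = 9.11349 kN/m³.
Let θ = 70.6° be the plate's angle to the horizontal; measure y along the incline from where the plane meets the free surface. Vertical depth h = y·sinθ with sinθ = 0.943223.
The centroid lies 2.69/2 = 1.345 m below the top edge, so y_c = 3.4 + 1.345 = 4.745 m and h_c = 4.745 × 0.943223 = 4.47559 m.
A = 3.1 × 2.69 = 8.339 m².
Resultant F = γ·h_c·A = 9.11349 × 4.47559 × 8.339 = 340.133 kN.
I_c = b·h³/12 = 3.1 × 2.69³/12 = 5.02849 m⁴.
Centre of pressure: y_p = y_c + I_c/(y_c·A) = 4.745 + 5.02849/(4.745 × 8.339) = 4.745 + 0.127083 = 4.87208 m along the plane.
The resultant acts 1.345 + 0.127083 = 1.47208 m (along the plate) below the hinge at the top edge, so the moment about the hinge is M = F × 1.47208 = 340.133 × 1.47208 = 500.703 kN·m.
A normal force at the bottom, 2.69 m from the hinge, must supply this moment: P = 500.703/2.69 = 186.135 kN.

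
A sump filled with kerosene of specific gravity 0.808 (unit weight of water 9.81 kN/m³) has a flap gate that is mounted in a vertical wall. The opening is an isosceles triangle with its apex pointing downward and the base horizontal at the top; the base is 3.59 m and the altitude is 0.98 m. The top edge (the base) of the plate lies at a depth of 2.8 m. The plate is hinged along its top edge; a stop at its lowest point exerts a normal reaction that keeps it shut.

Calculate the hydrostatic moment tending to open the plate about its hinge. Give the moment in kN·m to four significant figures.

M ≈ 14.99 kN·m

γ = 0.808 × 9.81 = 7.92648 kN/m³.
With the apex down, the centroid sits h/3 = 0.98/3 = 0.326667 m below the base (the top edge), so the centroid depth is h_c = 2.8 + 0.326667 = 3.12667 m.
A = ½ × 3.59 × 0.98 = 1.7591 m².
Resultant F = γ·h_c·A = 7.92648 × 3.12667 × 1.7591 = 43.5966 kN.
I_c = b·h³/36 = 3.59 × 0.98³/36 = 0.0938578 m⁴.
Centre of pressure: y_p = y_c + I_c/(y_c·A) = 3.12667 + 0.0938578/(3.12667 × 1.7591) = 3.12667 + 0.0170647 = 3.14373 m along the plane.
The resultant acts 0.326667 + 0.0170647 = 0.343732 m (along the plate) below the hinge at the top edge, so the moment about the hinge is M = F × 0.343732 = 43.5966 × 0.343732 = 14.9855 kN·m.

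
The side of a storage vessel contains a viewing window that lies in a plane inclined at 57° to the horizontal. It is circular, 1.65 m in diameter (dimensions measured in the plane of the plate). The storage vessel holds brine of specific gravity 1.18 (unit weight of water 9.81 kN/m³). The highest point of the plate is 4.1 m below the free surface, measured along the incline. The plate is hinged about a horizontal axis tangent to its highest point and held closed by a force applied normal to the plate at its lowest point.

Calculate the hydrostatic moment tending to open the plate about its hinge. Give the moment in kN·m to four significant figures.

γ = 1.18 × 9.81 = 11.5758 kN/m³.
Let θ = 57° be the plate's angle to the horizontal; measure y along the incline from where the plane meets the free surface. Vertical depth h = y·sinθ with sinθ = 0.838671.
The centroid is at the centre, 0.825 m below the top of the plate, so y_c = 4.1 + 0.825 = 4.925 m and h_c = 4.925 × 0.838671 = 4.13045 m.
A = π(0.825)² = 2.13825 m².
Resultant F = γ·h_c·A = 11.5758 × 4.13045 × 2.13825 = 102.237 kN.
I_c = πr⁴/4 = π × 0.825⁴/4 = 0.363836 m⁴.
Centre of pressure: y_p = y_c + I_c/(y_c·A) = 4.925 + 0.363836/(4.925 × 2.13825) = 4.925 + 0.0345494 = 4.95955 m along the plane.
The resultant acts 0.825 + 0.0345494 = 0.859549 m (along the plate) below the hinge at the top edge, so the moment about the hinge is M = F × 0.859549 = 102.237 × 0.859549 = 87.8777 kN·m.

M ≈ 87.88 kN·m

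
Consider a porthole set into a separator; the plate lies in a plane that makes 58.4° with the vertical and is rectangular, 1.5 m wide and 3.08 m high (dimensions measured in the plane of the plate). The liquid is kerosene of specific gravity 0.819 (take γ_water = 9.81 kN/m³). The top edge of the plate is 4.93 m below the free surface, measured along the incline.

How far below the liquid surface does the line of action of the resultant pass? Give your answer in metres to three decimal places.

h_p = 3.454 m

γ = 0.819 × 9.81 = 8.03439 kN/m³.
The plate makes 58.4° with the vertical, i.e. θ = 90° − 58.4° = 31.6° to the horizontal. Measuring y along the incline from the free-surface line, vertical depth h = y·sinθ with sinθ = 0.523986.
The centroid lies 3.08/2 = 1.54 m below the top edge, so y_c = 4.93 + 1.54 = 6.47 m and h_c = 6.47 × 0.523986 = 3.39019 m.
A = 1.5 × 3.08 = 4.62 m².
Resultant F = γ·h_c·A = 8.03439 × 3.39019 × 4.62 = 125.84 kN.
I_c = b·h³/12 = 1.5 × 3.08³/12 = 3.65226 m⁴.
Centre of pressure: y_p = y_c + I_c/(y_c·A) = 6.47 + 3.65226/(6.47 × 4.62) = 6.47 + 0.122184 = 6.59218 m along the plane.
Vertically, h_p = y_p·sinθ = 6.59218 × 0.523986 = 3.45421 m.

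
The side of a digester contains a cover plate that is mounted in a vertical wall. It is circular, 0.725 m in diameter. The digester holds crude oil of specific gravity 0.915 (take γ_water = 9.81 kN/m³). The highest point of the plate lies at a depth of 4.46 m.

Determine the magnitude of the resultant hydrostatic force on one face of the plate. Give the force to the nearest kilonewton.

F ≈ 18 kN

γ = 0.915 × 9.81 = 8.97615 kN/m³.
The centroid is at the centre, 0.3625 m below the top of the plate, so the centroid depth is h_c = 4.46 + 0.3625 = 4.8225 m.
A = π(0.3625)² = 0.412825 m².
Resultant F = γ·h_c·A = 8.97615 × 4.8225 × 0.412825 = 17.8702 kN.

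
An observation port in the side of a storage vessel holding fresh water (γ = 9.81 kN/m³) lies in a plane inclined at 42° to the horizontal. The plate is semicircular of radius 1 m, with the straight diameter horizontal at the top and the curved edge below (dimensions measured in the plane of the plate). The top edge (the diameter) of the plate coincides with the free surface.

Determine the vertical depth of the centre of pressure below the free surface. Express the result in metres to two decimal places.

γ = 9.81 kN/m³.
Let θ = 42° be the plate's angle to the horizontal; measure y along the incline from where the plane meets the free surface. Vertical depth h = y·sinθ with sinθ = 0.669131.
The centroid of a semicircle lies 4r/(3π) = 0.424413 m from the diameter, here below the top edge, so y_c = 0.424413 m and h_c = 0.424413 × 0.669131 = 0.283988 m.
A = πr²/2 = π × 1²/2 = 1.5708 m².
Resultant F = γ·h_c·A = 9.81 × 0.283988 × 1.5708 = 4.37613 kN.
I_c = (π/8 − 8/(9π))·r⁴ = 0.109757 × 1⁴ = 0.109757 m⁴.
Centre of pressure: y_p = y_c + I_c/(y_c·A) = 0.424413 + 0.109757/(0.424413 × 1.5708) = 0.424413 + 0.164635 = 0.589048 m along the plane.
Vertically, h_p = y_p·sinθ = 0.589048 × 0.669131 = 0.39415 m.

h_p = 0.39 m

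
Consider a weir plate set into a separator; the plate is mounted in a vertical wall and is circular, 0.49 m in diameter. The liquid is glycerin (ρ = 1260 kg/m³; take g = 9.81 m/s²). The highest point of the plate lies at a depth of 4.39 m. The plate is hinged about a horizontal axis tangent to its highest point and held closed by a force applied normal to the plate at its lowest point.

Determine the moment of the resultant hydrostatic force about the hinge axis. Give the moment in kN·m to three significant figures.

M ≈ 2.68 kN·m

γ = ρg = 1260 × 9.81 / 1000 = 12.3606 kN/m³.
The centroid is at the centre, 0.245 m below the top of the plate, so the centroid depth is h_c = 4.39 + 0.245 = 4.635 m.
A = π(0.245)² = 0.188574 m².
Resultant F = γ·h_c·A = 12.3606 × 4.635 × 0.188574 = 10.8037 kN.
I_c = πr⁴/4 = π × 0.245⁴/4 = 0.00282979 m⁴.
Centre of pressure: y_p = y_c + I_c/(y_c·A) = 4.635 + 0.00282979/(4.635 × 0.188574) = 4.635 + 0.0032376 = 4.63824 m along the plane.
The resultant acts 0.245 + 0.0032376 = 0.248238 m (along the plate) below the hinge at the top edge, so the moment about the hinge is M = F × 0.248238 = 10.8037 × 0.248238 = 2.68189 kN·m.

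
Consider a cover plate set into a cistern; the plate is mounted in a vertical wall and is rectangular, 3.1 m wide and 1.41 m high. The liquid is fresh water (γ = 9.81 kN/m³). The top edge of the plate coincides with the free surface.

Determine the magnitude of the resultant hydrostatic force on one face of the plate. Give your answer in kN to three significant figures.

F ≈ 30.2 kN

γ = 9.81 kN/m³.
The centroid lies 1.41/2 = 0.705 m below the top edge, so the centroid depth is h_c = 0.705 m.
A = 3.1 × 1.41 = 4.371 m².
Resultant F = γ·h_c·A = 9.81 × 0.705 × 4.371 = 30.2301 kN.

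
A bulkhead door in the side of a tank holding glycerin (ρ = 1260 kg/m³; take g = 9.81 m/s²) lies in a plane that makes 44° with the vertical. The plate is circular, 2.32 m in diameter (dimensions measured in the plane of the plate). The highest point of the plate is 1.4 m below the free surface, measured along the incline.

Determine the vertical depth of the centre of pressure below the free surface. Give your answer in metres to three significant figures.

γ = ρg = 1260 × 9.81 / 1000 = 12.3606 kN/m³.
The plate makes 44° with the vertical, i.e. θ = 90° − 44° = 46° to the horizontal. Measuring y along the incline from the free-surface line, vertical depth h = y·sinθ with sinθ = 0.719340.
The centroid is at the centre, 1.16 m below the top of the plate, so y_c = 1.4 + 1.16 = 2.56 m and h_c = 2.56 × 0.719340 = 1.84151 m.
A = π(1.16)² = 4.22733 m².
Resultant F = γ·h_c·A = 12.3606 × 1.84151 × 4.22733 = 96.2232 kN.
I_c = πr⁴/4 = π × 1.16⁴/4 = 1.42207 m⁴.
Centre of pressure: y_p = y_c + I_c/(y_c·A) = 2.56 + 1.42207/(2.56 × 4.22733) = 2.56 + 0.131406 = 2.69141 m along the plane.
Vertically, h_p = y_p·sinθ = 2.69141 × 0.719340 = 1.93604 m.

h_p = 1.94 m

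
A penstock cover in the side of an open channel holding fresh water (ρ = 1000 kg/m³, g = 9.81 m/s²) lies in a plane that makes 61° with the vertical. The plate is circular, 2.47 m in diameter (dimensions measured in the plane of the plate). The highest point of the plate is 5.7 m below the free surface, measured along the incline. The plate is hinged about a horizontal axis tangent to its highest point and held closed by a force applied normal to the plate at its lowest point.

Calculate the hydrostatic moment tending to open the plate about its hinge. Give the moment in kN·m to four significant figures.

M ≈ 203.9 kN·m

γ = ρg = 1000 × 9.81 = 9810 N/m³ = 9.81 kN/m³.
The plate makes 61° with the vertical, i.e. θ = 90° − 61° = 29° to the horizontal. Measuring y along the incline from the free-surface line, vertical depth h = y·sinθ with sinθ = 0.484810.
The centroid is at the centre, 1.235 m below the top of the plate, so y_c = 5.7 + 1.235 = 6.935 m and h_c = 6.935 × 0.484810 = 3.36216 m.
A = π(1.235)² = 4.79164 m².
Resultant F = γ·h_c·A = 9.81 × 3.36216 × 4.79164 = 158.042 kN.
I_c = πr⁴/4 = π × 1.235⁴/4 = 1.82708 m⁴.
Centre of pressure: y_p = y_c + I_c/(y_c·A) = 6.935 + 1.82708/(6.935 × 4.79164) = 6.935 + 0.0549828 = 6.98998 m along the plane.
The resultant acts 1.235 + 0.0549828 = 1.28998 m (along the plate) below the hinge at the top edge, so the moment about the hinge is M = F × 1.28998 = 158.042 × 1.28998 = 203.871 kN·m.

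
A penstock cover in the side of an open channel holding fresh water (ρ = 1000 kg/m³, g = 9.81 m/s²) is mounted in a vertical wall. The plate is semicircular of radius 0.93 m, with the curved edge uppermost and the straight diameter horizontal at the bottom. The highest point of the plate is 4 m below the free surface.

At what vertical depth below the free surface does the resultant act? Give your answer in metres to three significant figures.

h_p = 4.55 m

γ = ρg = 1000 × 9.81 = 9810 N/m³ = 9.81 kN/m³.
The centroid lies 4r/(3π) = 0.394704 m above the diameter, so r − 4r/(3π) = 0.93 − 0.394704 = 0.535296 m below the topmost point, so the centroid depth is h_c = 4 + 0.535296 = 4.5353 m.
A = πr²/2 = π × 0.93²/2 = 1.35858 m².
Resultant F = γ·h_c·A = 9.81 × 4.5353 × 1.35858 = 60.445 kN.
I_c = (π/8 − 8/(9π))·r⁴ = 0.109757 × 0.93⁴ = 0.0821039 m⁴.
Centre of pressure: y_p = y_c + I_c/(y_c·A) = 4.5353 + 0.0821039/(4.5353 × 1.35858) = 4.5353 + 0.0133252 = 4.54863 m along the plane.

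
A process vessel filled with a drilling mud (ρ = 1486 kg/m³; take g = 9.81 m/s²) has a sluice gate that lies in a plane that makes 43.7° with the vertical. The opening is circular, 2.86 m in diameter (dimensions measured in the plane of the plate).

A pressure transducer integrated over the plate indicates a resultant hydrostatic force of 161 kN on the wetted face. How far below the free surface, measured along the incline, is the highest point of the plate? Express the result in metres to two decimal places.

γ = ρg = 1486 × 9.81 / 1000 = 14.57766 kN/m³.
A = π(1.43)² = 6.42424 m².
From F = γ·h_c·A, the centroid depth is h_c = 161/(14.57766 × 6.42424) = 1.71916 m.
The plate makes 43.7° with the vertical, i.e. θ = 90° − 43.7° = 46.3° to the horizontal. Measuring y along the incline from the free-surface line, vertical depth h = y·sinθ with sinθ = 0.722967.
Along the incline, y_c = h_c/sinθ = 1.71916/0.722967 = 2.37792 m.
The centroid is at the centre, 1.43 m below the top of the plate, so the highest point sits at y_top = 2.37792 − 1.43 = 0.94792 m along the incline.

y_top ≈ 0.95 m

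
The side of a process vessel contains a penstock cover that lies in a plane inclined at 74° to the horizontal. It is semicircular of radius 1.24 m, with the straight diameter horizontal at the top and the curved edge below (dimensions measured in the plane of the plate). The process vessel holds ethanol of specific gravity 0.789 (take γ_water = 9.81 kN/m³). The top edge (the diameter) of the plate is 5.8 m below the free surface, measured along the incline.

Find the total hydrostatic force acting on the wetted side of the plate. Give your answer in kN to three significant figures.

F ≈ 114 kN

γ = 0.789 × 9.81 = 7.74009 kN/m³.
Let θ = 74° be the plate's angle to the horizontal; measure y along the incline from where the plane meets the free surface. Vertical depth h = y·sinθ with sinθ = 0.961262.
The centroid of a semicircle lies 4r/(3π) = 0.526272 m from the diameter, here below the top edge, so y_c = 5.8 + 0.526272 = 6.32627 m and h_c = 6.32627 × 0.961262 = 6.0812 m.
A = πr²/2 = π × 1.24²/2 = 2.41526 m².
Resultant F = γ·h_c·A = 7.74009 × 6.0812 × 2.41526 = 113.684 kN.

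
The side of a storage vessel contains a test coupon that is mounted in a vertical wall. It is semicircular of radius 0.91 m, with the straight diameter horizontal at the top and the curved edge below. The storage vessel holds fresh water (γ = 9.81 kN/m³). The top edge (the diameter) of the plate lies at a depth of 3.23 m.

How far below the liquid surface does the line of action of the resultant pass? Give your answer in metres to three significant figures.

γ = 9.81 kN/m³.
The centroid of a semicircle lies 4r/(3π) = 0.386216 m from the diameter, here below the top edge, so the centroid depth is h_c = 3.23 + 0.386216 = 3.61622 m.
A = πr²/2 = π × 0.91²/2 = 1.30078 m².
Resultant F = γ·h_c·A = 9.81 × 3.61622 × 1.30078 = 46.1453 kN.
I_c = (π/8 − 8/(9π))·r⁴ = 0.109757 × 0.91⁴ = 0.0752658 m⁴.
Centre of pressure: y_p = y_c + I_c/(y_c·A) = 3.61622 + 0.0752658/(3.61622 × 1.30078) = 3.61622 + 0.0160007 = 3.63222 m along the plane.

h_p = 3.63 m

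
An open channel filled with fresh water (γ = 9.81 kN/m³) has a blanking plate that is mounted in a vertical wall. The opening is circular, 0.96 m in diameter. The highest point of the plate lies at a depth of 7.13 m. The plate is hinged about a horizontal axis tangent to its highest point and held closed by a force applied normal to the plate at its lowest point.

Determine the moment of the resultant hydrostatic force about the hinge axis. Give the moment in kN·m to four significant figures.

γ = 9.81 kN/m³.
The centroid is at the centre, 0.48 m below the top of the plate, so the centroid depth is h_c = 7.13 + 0.48 = 7.61 m.
A = π(0.48)² = 0.723823 m².
Resultant F = γ·h_c·A = 9.81 × 7.61 × 0.723823 = 54.0364 kN.
I_c = πr⁴/4 = π × 0.48⁴/4 = 0.0416922 m⁴.
Centre of pressure: y_p = y_c + I_c/(y_c·A) = 7.61 + 0.0416922/(7.61 × 0.723823) = 7.61 + 0.00756899 = 7.61757 m along the plane.
The resultant acts 0.48 + 0.00756899 = 0.487569 m (along the plate) below the hinge at the top edge, so the moment about the hinge is M = F × 0.487569 = 54.0364 × 0.487569 = 26.3465 kN·m.

M ≈ 26.35 kN·m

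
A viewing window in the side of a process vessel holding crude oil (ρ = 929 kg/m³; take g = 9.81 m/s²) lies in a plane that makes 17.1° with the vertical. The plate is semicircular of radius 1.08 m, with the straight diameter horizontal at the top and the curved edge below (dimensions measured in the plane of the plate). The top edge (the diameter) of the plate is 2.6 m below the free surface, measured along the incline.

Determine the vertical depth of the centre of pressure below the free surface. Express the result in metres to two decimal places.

γ = ρg = 929 × 9.81 / 1000 = 9.11349 kN/m³.
The plate makes 17.1° with the vertical, i.e. θ = 90° − 17.1° = 72.9° to the horizontal. Measuring y along the incline from the free-surface line, vertical depth h = y·sinθ with sinθ = 0.955793.
The centroid of a semicircle lies 4r/(3π) = 0.458366 m from the diameter, here below the top edge, so y_c = 2.6 + 0.458366 = 3.05837 m and h_c = 3.05837 × 0.955793 = 2.92317 m.
A = πr²/2 = π × 1.08²/2 = 1.83218 m².
Resultant F = γ·h_c·A = 9.11349 × 2.92317 × 1.83218 = 48.8098 kN.
I_c = (π/8 − 8/(9π))·r⁴ = 0.109757 × 1.08⁴ = 0.149323 m⁴.
Centre of pressure: y_p = y_c + I_c/(y_c·A) = 3.05837 + 0.149323/(3.05837 × 1.83218) = 3.05837 + 0.0266482 = 3.08502 m along the plane.
Vertically, h_p = y_p·sinθ = 3.08502 × 0.955793 = 2.94864 m.

h_p = 2.95 m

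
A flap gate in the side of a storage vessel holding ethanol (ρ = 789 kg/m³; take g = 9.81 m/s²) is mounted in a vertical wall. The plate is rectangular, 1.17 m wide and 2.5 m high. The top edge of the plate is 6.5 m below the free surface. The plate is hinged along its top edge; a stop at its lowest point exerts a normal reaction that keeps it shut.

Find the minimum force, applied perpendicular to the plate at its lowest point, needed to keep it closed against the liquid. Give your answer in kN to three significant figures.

P ≈ 92.4 kN

γ = ρg = 789 × 9.81 / 1000 = 7.74009 kN/m³.
The centroid lies 2.5/2 = 1.25 m below the top edge, so the centroid depth is h_c = 6.5 + 1.25 = 7.75 m.
A = 1.17 × 2.5 = 2.925 m².
Resultant F = γ·h_c·A = 7.74009 × 7.75 × 2.925 = 175.458 kN.
I_c = b·h³/12 = 1.17 × 2.5³/12 = 1.52344 m⁴.
Centre of pressure: y_p = y_c + I_c/(y_c·A) = 7.75 + 1.52344/(7.75 × 2.925) = 7.75 + 0.0672044 = 7.8172 m along the plane.
The resultant acts 1.25 + 0.0672044 = 1.3172 m (along the plate) below the hinge at the top edge, so the moment about the hinge is M = F × 1.3172 = 175.458 × 1.3172 = 231.113 kN·m.
A normal force at the bottom, 2.5 m from the hinge, must supply this moment: P = 231.113/2.5 = 92.4452 kN.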